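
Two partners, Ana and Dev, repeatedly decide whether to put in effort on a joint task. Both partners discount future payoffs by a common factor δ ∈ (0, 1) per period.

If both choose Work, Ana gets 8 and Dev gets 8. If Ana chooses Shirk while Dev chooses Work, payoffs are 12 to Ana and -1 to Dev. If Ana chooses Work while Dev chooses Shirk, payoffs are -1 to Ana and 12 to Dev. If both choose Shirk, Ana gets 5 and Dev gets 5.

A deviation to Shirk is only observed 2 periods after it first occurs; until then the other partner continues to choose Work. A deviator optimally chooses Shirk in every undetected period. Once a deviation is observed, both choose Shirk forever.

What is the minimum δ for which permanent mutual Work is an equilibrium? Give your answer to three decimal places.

Deviating for the 2 undetected periods gains 12−8 = 4 per period over cooperation, then loses 8−5 = 3 per period forever once punishment starts.
Gain: 4(1 + δ + … + δ^1); loss: 3·δ^2/(1−δ).
No profitable deviation ⇔ 4(1−δ^2) ≤ 3·δ^2, i.e. δ^2 ≥ 4/(4+3) = 4/7.
Hence δ ≥ (4/7)^(1/2) ≈ 0.756.

0.756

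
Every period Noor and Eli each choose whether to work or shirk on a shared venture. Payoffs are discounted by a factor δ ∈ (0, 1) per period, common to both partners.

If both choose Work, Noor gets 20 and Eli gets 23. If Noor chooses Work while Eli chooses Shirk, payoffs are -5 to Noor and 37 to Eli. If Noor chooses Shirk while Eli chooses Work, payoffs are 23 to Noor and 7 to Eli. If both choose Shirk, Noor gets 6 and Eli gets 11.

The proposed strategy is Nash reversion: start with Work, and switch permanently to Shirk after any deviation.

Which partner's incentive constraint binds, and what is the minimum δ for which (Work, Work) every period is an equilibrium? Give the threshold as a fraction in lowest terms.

Eli; δ ≥ 7/13

Noor: cooperation gives 20 each period; deviation gives 23 once then 6 forever.
  20/(1−δ) ≥ 23 + 6δ/(1−δ) ⇒ δ ≥ 3/17.
Eli: cooperation gives 23 each period; deviation gives 37 once then 11 forever.
  δ ≥ 14/26 = 7/13.
Both must hold, so the binding constraint is Eli's: δ ≥ 7/13.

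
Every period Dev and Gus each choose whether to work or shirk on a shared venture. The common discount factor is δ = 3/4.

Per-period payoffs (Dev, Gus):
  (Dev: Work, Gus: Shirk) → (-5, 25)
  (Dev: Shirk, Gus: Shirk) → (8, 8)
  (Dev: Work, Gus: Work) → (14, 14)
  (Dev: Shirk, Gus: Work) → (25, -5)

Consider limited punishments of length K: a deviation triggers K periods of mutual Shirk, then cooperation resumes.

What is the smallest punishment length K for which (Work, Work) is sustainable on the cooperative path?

4

No profitable deviation requires (14−8)(δ+…+δ^K) ≥ 25−14, i.e. δ+…+δ^K ≥ 11/6 ≈ 1.8333.
With δ = 3/4, the partial sums are K=1: 0.7500, K=2: 1.3125, K=3: 1.7344, K=4: 2.0508.
K = 4 is the first length at which the sum reaches 1.8333.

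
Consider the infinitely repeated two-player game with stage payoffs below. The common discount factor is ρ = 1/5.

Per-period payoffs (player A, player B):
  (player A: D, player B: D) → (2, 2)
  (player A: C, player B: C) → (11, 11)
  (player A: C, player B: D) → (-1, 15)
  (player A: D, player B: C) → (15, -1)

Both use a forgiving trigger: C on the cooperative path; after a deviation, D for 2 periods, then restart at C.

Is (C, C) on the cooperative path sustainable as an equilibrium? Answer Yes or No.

A one-shot deviation gives 15 now, then 2 for 2 periods, then back to 11.
Gain from deviating: (15−11) today; loss: (11−2) in each of the next 2 periods.
No-deviation condition: (11−2)(ρ+…+ρ^2) ≥ 15−11, i.e. ρ+…+ρ^2 ≥ 4/9.
At ρ = 1/5: ρ+…+ρ^2 = 0.2400 < 0.4444.
So cooperation is not sustainable.

No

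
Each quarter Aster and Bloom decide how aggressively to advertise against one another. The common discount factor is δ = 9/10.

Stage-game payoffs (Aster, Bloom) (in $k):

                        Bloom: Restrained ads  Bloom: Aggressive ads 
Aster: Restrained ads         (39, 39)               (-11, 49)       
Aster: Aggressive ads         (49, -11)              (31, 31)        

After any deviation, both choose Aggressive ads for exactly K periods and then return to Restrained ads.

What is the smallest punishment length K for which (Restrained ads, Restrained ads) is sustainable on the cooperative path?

No profitable deviation requires (39−31)(δ+…+δ^K) ≥ 49−39, i.e. δ+…+δ^K ≥ 5/4 ≈ 1.2500.
With δ = 9/10, the partial sums are K=1: 0.9000, K=2: 1.7100.
K = 2 is the first length at which the sum reaches 1.2500.

2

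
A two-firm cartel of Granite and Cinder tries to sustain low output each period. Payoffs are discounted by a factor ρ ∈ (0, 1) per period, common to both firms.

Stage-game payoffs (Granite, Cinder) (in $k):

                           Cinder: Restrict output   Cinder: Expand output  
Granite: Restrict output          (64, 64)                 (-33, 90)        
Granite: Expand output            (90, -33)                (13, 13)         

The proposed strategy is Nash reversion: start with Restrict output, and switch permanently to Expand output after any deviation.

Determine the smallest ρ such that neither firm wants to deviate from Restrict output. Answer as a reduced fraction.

26/77

One-period gain from deviating is 90 − 64 = 26. The loss is 64 − 13 = 51 in every subsequent period, with present value 51·ρ/(1−ρ).
Deviation is unprofitable when 51·ρ/(1−ρ) ≥ 26, i.e. ρ/(1−ρ) ≥ 26/51.
Equivalently ρ ≥ 26/(26+51) = 26/77.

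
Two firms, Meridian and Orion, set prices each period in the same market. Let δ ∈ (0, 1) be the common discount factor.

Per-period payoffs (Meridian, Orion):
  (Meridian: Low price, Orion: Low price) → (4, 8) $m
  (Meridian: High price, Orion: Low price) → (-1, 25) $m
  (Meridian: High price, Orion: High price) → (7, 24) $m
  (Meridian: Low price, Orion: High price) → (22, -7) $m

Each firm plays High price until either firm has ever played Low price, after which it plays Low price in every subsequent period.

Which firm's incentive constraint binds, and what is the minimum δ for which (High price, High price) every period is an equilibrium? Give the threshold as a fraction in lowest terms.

Meridian; δ ≥ 5/6

For Meridian: deviation gain 22−7 = 15, per-period punishment loss 7−4 = 3. IC gives δ ≥ 15/18 = 5/6.
For Orion: gain 1, loss 16 per period, so δ ≥ 1/17.
The tighter constraint is Meridian's, so cooperation needs δ ≥ 5/6.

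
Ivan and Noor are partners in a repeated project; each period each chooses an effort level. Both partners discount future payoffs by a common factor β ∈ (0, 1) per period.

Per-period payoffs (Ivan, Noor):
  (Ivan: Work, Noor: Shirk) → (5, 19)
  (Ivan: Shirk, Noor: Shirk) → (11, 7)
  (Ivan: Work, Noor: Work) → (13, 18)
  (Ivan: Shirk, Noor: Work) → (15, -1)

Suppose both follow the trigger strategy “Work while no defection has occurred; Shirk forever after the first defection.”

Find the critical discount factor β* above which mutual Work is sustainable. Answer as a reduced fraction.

1/2

Ivan: cooperation gives 13 each period; deviation gives 15 once then 11 forever.
  13/(1−β) ≥ 15 + 11β/(1−β) ⇒ β ≥ 2/4 = 1/2.
Noor: cooperation gives 18 each period; deviation gives 19 once then 7 forever.
  β ≥ 1/12.
Both must hold, so the binding constraint is Ivan's: β ≥ 1/2.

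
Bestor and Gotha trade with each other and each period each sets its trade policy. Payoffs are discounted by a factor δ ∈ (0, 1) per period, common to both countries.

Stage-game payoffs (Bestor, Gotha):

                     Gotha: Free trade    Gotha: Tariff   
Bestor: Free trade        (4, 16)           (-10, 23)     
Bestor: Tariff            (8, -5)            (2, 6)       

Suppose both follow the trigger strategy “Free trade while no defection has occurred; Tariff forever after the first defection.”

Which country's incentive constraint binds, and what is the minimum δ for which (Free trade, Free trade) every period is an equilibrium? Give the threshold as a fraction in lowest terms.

Bestor's threshold: (8−4)/(8−2) = 2/3.
Gotha's threshold: (23−16)/(23−6) = 7/17.
2/3 > 7/17, so Bestor binds and δ* = 2/3.

Bestor; δ ≥ 2/3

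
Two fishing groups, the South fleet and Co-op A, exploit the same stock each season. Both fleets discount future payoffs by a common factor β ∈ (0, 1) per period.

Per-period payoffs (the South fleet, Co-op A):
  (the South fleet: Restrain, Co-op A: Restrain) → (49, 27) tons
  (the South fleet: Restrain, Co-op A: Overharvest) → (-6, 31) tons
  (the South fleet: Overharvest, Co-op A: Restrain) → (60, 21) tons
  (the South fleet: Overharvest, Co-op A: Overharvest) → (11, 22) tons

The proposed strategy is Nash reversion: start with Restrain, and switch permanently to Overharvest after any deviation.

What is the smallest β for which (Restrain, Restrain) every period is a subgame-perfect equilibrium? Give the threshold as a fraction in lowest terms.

the South fleet: cooperation gives 49 each period; deviation gives 60 once then 11 forever.
  49/(1−β) ≥ 60 + 11β/(1−β) ⇒ β ≥ 11/49.
Co-op A: cooperation gives 27 each period; deviation gives 31 once then 22 forever.
  β ≥ 4/9.
Both must hold, so the binding constraint is Co-op A's: β ≥ 4/9.

4/9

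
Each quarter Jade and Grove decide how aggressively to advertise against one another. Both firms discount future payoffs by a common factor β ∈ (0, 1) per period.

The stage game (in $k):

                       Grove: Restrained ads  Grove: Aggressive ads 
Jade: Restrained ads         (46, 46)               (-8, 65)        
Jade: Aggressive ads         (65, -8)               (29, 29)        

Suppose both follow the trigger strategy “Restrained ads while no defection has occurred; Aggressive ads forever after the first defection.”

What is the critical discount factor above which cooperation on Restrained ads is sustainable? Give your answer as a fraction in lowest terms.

One-period gain from deviating is 65 − 46 = 19. The loss is 46 − 29 = 17 in every subsequent period, with present value 17·β/(1−β).
Deviation is unprofitable when 17·β/(1−β) ≥ 19, i.e. β/(1−β) ≥ 19/17.
Equivalently β ≥ 19/(19+17) = 19/36.

19/36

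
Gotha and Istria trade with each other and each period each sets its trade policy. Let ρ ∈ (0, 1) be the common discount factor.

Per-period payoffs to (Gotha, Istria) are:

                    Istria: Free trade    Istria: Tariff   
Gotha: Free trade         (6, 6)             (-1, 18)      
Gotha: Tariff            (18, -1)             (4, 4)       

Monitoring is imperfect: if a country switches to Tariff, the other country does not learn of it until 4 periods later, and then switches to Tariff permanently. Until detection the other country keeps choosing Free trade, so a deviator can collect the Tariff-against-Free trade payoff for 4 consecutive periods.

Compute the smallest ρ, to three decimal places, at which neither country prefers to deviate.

The best deviation is to choose Tariff for all 4 undetected periods, earning 18 each, then 4 forever once detected.
Deviation value: 18(1−ρ^4)/(1−ρ) + 4ρ^4/(1−ρ); cooperation value: 6/(1−ρ).
IC: 6 ≥ 18(1−ρ^4) + 4ρ^4 = 18 − 14ρ^4.
So ρ^4 ≥ 12/14 = 6/7, giving ρ ≥ (6/7)^(1/4) ≈ 0.962.

0.962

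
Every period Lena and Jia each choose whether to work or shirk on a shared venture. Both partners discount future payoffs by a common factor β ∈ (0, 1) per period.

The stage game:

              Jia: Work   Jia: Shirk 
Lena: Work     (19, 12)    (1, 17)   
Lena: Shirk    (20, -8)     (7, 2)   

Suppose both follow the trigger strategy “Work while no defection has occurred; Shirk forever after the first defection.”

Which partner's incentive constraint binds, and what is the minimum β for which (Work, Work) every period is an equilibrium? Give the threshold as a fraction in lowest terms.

Lena: cooperation gives 19 each period; deviation gives 20 once then 7 forever.
  19/(1−β) ≥ 20 + 7β/(1−β) ⇒ β ≥ 1/13.
Jia: cooperation gives 12 each period; deviation gives 17 once then 2 forever.
  β ≥ 5/15 = 1/3.
Both must hold, so the binding constraint is Jia's: β ≥ 1/3.

Jia; β ≥ 1/3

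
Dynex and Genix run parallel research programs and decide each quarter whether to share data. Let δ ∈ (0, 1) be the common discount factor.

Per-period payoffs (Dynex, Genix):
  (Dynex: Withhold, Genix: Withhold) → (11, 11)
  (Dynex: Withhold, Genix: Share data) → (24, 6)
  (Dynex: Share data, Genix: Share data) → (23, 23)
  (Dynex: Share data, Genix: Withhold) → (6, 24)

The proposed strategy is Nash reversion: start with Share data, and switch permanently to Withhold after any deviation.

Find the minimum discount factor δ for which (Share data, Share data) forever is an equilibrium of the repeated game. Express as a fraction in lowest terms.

1/13

One-period gain from deviating is 24 − 23 = 1. The loss is 23 − 11 = 12 in every subsequent period, with present value 12·δ/(1−δ).
Deviation is unprofitable when 12·δ/(1−δ) ≥ 1, i.e. δ/(1−δ) ≥ 1/12.
Equivalently δ ≥ 1/(1+12) = 1/13.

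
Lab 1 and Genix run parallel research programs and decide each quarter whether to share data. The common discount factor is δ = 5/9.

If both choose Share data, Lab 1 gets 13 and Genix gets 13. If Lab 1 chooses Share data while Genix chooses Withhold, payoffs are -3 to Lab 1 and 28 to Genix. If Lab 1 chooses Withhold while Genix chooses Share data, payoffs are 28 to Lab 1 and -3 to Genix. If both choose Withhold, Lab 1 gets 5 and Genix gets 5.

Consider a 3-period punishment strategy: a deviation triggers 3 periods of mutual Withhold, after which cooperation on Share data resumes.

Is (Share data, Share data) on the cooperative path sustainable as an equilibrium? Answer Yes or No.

No

IC: δ+…+δ^3 ≥ (28−13)/(13−5) = 15/8.
At δ = 5/9: partial sum = 1.0357 < 1.8750. Cooperation not sustainable.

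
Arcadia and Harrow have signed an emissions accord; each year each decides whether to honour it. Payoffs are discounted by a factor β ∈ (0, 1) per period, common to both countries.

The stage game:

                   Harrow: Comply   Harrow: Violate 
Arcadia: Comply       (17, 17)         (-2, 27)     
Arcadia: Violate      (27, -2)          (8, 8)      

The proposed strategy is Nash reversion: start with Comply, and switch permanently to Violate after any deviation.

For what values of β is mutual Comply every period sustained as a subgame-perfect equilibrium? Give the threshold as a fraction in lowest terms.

10/19

Under grim trigger the critical discount factor is (T−C)/(T−P) with T = 27, C = 17, P = 8.
β* = (27−17)/(27−8) = 10/19.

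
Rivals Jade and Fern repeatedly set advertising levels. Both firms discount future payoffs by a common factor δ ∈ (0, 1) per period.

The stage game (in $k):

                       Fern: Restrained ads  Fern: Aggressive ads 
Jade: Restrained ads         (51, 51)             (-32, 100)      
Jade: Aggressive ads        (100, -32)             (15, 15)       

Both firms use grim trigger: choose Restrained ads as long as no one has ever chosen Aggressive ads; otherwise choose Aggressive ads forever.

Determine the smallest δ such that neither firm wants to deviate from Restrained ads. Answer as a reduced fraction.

49/85

One-period gain from deviating is 100 − 51 = 49. The loss is 51 − 15 = 36 in every subsequent period, with present value 36·δ/(1−δ).
Deviation is unprofitable when 36·δ/(1−δ) ≥ 49, i.e. δ/(1−δ) ≥ 49/36.
Equivalently δ ≥ 49/(49+36) = 49/85.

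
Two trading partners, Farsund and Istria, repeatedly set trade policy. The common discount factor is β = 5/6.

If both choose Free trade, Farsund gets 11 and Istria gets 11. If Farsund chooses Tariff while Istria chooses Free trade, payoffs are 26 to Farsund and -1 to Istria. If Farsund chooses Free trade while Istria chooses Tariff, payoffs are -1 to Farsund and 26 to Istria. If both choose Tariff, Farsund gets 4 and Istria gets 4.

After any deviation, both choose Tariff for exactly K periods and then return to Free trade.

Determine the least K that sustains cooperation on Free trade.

4

IC: β(1−β^K)/(1−β) ≥ (26−11)/(11−4) = 15/7.
With β = 5/6: need 1 − β^K ≥ 15/7·(1−5/6)/(5/6), i.e. β^K ≤ 0.5714.
Since (5/6)^3 = 0.5787 and (5/6)^4 = 0.4823, the smallest such K is 4.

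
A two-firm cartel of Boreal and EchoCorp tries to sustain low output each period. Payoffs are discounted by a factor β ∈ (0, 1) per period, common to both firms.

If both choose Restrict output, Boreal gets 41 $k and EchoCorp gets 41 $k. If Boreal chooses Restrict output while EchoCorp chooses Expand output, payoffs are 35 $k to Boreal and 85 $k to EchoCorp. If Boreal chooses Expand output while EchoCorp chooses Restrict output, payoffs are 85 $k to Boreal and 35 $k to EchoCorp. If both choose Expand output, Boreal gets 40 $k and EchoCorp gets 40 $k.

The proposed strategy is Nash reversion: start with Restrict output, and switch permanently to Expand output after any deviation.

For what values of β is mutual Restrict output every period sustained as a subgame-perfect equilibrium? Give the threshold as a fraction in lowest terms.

Cooperation forever yields 41 each period: 41/(1−β).
Deviating yields 85 once, then 40 forever: 85 + 40β/(1−β).
No profitable deviation requires 41/(1−β) ≥ 85 + 40β/(1−β).
Multiplying by (1−β): 41 ≥ 85(1−β) + 40β = 85 − 45β.
So 45β ≥ 44, i.e. β ≥ 44/45.

44/45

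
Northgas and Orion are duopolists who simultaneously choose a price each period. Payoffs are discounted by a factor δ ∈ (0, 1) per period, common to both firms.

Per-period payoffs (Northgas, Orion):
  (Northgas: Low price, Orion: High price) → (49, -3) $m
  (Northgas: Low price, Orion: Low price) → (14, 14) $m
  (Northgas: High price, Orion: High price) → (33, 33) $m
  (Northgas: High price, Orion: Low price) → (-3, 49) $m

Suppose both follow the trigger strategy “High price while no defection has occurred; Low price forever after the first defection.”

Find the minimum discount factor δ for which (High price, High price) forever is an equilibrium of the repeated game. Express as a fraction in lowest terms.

16/35

Under grim trigger the critical discount factor is (T−C)/(T−P) with T = 49, C = 33, P = 14.
δ* = (49−33)/(49−14) = 16/35.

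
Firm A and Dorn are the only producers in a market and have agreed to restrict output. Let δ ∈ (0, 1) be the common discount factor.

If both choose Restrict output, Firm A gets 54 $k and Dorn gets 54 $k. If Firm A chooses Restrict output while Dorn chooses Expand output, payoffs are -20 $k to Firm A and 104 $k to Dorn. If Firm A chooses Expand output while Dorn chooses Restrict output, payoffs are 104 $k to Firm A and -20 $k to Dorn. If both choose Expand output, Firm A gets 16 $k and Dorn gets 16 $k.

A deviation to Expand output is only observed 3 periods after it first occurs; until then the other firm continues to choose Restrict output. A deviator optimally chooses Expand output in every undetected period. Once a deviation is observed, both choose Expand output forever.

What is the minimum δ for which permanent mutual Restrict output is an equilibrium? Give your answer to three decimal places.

A deviator earns 104 for 3 periods, then 16 forever; cooperating earns 54 forever. Multiplying the IC by (1−δ):
54 ≥ 104(1−δ^3) + 16δ^3, so 88·δ^3 ≥ 50 and δ^3 ≥ 25/44.
δ ≥ (25/44)^(1/3) ≈ 0.828.

0.828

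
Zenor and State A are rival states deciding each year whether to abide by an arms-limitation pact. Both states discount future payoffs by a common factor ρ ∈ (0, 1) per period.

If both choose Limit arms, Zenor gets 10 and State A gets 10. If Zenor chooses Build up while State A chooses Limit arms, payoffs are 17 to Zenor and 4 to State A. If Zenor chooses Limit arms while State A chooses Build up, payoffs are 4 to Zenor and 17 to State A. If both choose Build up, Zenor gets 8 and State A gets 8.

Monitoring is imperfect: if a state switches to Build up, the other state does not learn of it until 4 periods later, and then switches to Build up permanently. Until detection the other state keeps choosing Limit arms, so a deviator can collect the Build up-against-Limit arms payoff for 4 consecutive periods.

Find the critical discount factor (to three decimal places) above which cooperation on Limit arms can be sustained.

0.939

The best deviation is to choose Build up for all 4 undetected periods, earning 17 each, then 8 forever once detected.
Deviation value: 17(1−ρ^4)/(1−ρ) + 8ρ^4/(1−ρ); cooperation value: 10/(1−ρ).
IC: 10 ≥ 17(1−ρ^4) + 8ρ^4 = 17 − 9ρ^4.
So ρ^4 ≥ 7/9, giving ρ ≥ (7/9)^(1/4) ≈ 0.939.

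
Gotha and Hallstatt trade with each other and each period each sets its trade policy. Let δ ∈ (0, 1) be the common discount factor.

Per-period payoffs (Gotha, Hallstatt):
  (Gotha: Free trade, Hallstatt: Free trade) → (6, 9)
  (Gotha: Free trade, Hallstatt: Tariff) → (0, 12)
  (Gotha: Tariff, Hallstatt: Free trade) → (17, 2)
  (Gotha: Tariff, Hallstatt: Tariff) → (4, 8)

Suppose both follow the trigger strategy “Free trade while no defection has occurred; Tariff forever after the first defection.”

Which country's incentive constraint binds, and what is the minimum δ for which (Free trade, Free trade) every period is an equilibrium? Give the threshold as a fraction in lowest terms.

Gotha; δ ≥ 11/13

For Gotha: deviation gain 17−6 = 11, per-period punishment loss 6−4 = 2. IC gives δ ≥ 11/13.
For Hallstatt: gain 3, loss 1 per period, so δ ≥ 3/4.
The tighter constraint is Gotha's, so cooperation needs δ ≥ 11/13.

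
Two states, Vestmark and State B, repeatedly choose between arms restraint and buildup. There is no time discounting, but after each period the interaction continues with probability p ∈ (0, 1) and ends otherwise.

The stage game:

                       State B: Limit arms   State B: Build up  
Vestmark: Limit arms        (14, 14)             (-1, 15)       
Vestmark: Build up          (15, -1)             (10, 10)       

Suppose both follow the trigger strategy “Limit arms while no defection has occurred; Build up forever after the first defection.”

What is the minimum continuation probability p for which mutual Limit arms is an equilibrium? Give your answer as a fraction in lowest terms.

With no time discounting, the continuation probability p plays the role of the discount factor.
Grim-trigger IC: 14/(1−p) ≥ 15 + 10p/(1−p) ⇒ p ≥ (15−14)/(15−10) = 1/5.

1/5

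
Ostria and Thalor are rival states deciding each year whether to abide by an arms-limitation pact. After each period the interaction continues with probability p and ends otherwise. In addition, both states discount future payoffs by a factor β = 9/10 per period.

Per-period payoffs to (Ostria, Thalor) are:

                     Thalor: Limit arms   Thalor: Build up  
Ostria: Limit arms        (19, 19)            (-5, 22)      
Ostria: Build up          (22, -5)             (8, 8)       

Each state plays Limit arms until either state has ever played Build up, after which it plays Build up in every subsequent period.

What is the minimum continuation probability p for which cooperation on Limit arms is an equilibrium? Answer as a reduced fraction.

5/21

Expected continuation weight on next period's payoff is β·p = 9/10·p, which plays the role of the discount factor.
Cooperation requires 9/10·p ≥ (22−19)/(22−8) = 3/14, hence p ≥ 5/21.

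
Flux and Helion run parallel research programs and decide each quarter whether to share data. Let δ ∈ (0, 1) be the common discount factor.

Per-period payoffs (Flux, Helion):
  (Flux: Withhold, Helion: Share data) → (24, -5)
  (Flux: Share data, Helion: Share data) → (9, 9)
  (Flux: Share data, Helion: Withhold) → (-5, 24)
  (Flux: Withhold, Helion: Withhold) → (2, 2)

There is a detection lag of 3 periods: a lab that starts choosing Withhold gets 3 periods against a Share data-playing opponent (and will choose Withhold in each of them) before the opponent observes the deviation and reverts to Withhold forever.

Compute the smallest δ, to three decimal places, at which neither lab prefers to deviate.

The best deviation is to choose Withhold for all 3 undetected periods, earning 24 each, then 2 forever once detected.
Deviation value: 24(1−δ^3)/(1−δ) + 2δ^3/(1−δ); cooperation value: 9/(1−δ).
IC: 9 ≥ 24(1−δ^3) + 2δ^3 = 24 − 22δ^3.
So δ^3 ≥ 15/22, giving δ ≥ (15/22)^(1/3) ≈ 0.880.

0.880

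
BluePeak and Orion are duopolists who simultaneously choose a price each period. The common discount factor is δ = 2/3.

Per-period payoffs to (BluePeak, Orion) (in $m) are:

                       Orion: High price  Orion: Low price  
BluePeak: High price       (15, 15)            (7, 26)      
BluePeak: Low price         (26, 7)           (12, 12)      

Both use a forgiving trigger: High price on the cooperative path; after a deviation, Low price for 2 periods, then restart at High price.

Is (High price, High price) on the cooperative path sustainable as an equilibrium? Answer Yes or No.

No

A one-shot deviation gives 26 now, then 12 for 2 periods, then back to 15.
Gain from deviating: (26−15) today; loss: (15−12) in each of the next 2 periods.
No-deviation condition: (15−12)(δ+…+δ^2) ≥ 26−15, i.e. δ+…+δ^2 ≥ 11/3.
At δ = 2/3: δ+…+δ^2 = 1.1111 < 3.6667.
So cooperation is not sustainable.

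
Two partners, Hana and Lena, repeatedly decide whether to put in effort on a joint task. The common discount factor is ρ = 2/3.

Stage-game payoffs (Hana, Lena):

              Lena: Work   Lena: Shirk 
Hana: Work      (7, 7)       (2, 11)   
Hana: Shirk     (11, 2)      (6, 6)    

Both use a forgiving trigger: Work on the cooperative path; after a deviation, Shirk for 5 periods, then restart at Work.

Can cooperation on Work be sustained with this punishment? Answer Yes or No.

A one-shot deviation gives 11 now, then 6 for 5 periods, then back to 7.
Gain from deviating: (11−7) today; loss: (7−6) in each of the next 5 periods.
No-deviation condition: (7−6)(ρ+…+ρ^5) ≥ 11−7, i.e. ρ+…+ρ^5 ≥ 4.
At ρ = 2/3: ρ+…+ρ^5 = 1.7366 < 4.0000.
So cooperation is not sustainable.

No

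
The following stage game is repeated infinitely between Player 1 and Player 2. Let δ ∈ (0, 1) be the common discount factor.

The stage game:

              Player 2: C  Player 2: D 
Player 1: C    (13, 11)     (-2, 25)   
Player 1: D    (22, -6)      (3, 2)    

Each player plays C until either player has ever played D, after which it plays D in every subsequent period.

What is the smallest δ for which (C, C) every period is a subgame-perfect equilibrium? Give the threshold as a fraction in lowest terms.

Player 1's threshold: (22−13)/(22−3) = 9/19.
Player 2's threshold: (25−11)/(25−2) = 14/23.
9/19 < 14/23, so Player 2 binds and δ* = 14/23.

14/23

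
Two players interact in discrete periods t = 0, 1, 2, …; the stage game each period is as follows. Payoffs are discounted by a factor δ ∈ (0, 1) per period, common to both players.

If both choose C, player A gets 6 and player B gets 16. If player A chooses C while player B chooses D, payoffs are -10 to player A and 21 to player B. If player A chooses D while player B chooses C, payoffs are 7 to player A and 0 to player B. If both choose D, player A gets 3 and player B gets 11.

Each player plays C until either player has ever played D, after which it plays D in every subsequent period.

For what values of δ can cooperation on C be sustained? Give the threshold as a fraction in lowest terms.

player A's threshold: (7−6)/(7−3) = 1/4.
player B's threshold: (21−16)/(21−11) = 1/2.
1/4 < 1/2, so player B binds and δ* = 1/2.

1/2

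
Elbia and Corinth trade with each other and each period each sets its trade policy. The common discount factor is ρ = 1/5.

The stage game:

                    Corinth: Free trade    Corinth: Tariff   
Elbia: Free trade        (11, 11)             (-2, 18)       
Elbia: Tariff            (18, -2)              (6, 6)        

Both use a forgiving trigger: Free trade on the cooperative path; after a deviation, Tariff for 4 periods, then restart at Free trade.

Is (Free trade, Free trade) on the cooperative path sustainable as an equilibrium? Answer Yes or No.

No

Comparing payoff streams over the 5 periods until play realigns: cooperate → 11(1+ρ+…+ρ^4); deviate → 18 + 6(ρ+…+ρ^4).
Cooperation is sustained iff (11−6)(ρ+…+ρ^4) ≥ 18−11.
ρ+…+ρ^4 = 1/5·(1−(1/5)^4)/(1−1/5) = 0.2496, and (18−11)/(11−6) = 1.4000.
0.2496 < 1.4000, so cooperation is not sustainable.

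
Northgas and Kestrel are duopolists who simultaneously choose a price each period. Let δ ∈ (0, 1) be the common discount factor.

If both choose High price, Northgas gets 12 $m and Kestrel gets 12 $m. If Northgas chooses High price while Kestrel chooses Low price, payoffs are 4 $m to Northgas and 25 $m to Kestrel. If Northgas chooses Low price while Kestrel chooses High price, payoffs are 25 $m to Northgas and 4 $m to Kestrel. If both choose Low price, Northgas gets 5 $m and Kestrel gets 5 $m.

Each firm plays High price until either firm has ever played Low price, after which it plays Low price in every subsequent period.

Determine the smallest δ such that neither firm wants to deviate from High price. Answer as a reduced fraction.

Under grim trigger the critical discount factor is (T−C)/(T−P) with T = 25, C = 12, P = 5.
δ* = (25−12)/(25−5) = 13/20.

13/20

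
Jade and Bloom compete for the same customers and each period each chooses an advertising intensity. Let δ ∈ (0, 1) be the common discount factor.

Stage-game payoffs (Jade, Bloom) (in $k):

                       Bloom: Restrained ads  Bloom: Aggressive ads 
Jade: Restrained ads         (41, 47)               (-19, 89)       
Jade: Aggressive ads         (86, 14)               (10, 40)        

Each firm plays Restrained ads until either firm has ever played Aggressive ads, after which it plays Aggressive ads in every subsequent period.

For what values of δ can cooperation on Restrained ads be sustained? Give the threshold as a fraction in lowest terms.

For Jade: deviation gain 86−41 = 45, per-period punishment loss 41−10 = 31. IC gives δ ≥ 45/76.
For Bloom: gain 42, loss 7 per period, so δ ≥ 42/49 = 6/7.
The tighter constraint is Bloom's, so cooperation needs δ ≥ 6/7.

6/7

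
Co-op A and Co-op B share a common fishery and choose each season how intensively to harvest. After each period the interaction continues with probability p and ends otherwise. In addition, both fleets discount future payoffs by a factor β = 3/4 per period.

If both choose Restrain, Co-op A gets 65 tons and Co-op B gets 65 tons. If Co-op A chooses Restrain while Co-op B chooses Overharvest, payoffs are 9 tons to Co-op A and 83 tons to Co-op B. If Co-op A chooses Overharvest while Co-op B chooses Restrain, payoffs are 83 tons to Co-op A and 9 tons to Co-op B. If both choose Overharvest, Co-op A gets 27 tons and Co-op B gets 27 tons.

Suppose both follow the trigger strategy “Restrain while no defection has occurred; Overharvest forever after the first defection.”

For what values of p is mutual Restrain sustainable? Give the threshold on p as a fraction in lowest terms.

With continuation probability p and discount β, the effective per-period discount factor is βp.
Grim-trigger IC: βp ≥ (83−65)/(83−27) = 9/28.
So p ≥ (9/28)/(3/4) = 3/7.

3/7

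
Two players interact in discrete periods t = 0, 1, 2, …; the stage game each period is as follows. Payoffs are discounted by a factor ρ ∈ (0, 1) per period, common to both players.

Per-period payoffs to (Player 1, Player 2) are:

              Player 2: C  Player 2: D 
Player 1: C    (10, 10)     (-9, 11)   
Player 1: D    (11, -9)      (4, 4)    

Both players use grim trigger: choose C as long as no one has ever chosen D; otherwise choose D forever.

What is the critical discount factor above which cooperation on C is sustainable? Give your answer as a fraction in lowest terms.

10/(1−ρ) ≥ 11 + 4ρ/(1−ρ)
10 ≥ 11 − 7ρ
ρ ≥ 1/7.

1/7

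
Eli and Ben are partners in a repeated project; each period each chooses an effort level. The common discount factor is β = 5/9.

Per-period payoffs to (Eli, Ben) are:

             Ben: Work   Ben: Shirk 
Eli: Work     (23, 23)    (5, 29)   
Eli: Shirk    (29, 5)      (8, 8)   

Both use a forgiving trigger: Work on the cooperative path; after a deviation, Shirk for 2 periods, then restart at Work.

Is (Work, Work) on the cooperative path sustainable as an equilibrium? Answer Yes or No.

Yes

IC: β+…+β^2 ≥ (29−23)/(23−8) = 2/5.
At β = 5/9: partial sum = 0.8642 ≥ 0.4000. Cooperation sustainable.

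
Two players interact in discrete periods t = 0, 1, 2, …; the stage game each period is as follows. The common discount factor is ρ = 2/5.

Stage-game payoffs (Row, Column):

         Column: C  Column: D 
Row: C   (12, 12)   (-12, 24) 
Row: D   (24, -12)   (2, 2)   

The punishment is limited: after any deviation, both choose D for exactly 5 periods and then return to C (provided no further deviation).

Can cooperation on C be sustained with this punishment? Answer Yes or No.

A one-shot deviation gives 24 now, then 2 for 5 periods, then back to 12.
Gain from deviating: (24−12) today; loss: (12−2) in each of the next 5 periods.
No-deviation condition: (12−2)(ρ+…+ρ^5) ≥ 24−12, i.e. ρ+…+ρ^5 ≥ 6/5.
At ρ = 2/5: ρ+…+ρ^5 = 0.6598 < 1.2000.
So cooperation is not sustainable.

No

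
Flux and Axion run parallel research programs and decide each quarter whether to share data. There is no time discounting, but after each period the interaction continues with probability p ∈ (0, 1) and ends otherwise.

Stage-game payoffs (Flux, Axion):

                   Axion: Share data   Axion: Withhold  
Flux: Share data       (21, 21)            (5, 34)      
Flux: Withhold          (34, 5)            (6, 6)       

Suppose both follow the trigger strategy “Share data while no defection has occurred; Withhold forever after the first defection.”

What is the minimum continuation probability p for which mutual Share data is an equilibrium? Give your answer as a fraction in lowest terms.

With no time discounting, the continuation probability p plays the role of the discount factor.
Grim-trigger IC: 21/(1−p) ≥ 34 + 6p/(1−p) ⇒ p ≥ (34−21)/(34−6) = 13/28.

13/28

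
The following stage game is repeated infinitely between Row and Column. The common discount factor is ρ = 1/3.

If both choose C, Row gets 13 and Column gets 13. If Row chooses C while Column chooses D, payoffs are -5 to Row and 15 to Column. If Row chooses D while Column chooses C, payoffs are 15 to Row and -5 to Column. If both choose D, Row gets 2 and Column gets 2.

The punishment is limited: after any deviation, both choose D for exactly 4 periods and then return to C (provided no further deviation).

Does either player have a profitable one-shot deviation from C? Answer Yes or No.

A one-shot deviation gives 15 now, then 2 for 4 periods, then back to 13.
Gain from deviating: (15−13) today; loss: (13−2) in each of the next 4 periods.
No-deviation condition: (13−2)(ρ+…+ρ^4) ≥ 15−13, i.e. ρ+…+ρ^4 ≥ 2/11.
At ρ = 1/3: ρ+…+ρ^4 = 0.4938 ≥ 0.1818.
So cooperation is sustainable.

No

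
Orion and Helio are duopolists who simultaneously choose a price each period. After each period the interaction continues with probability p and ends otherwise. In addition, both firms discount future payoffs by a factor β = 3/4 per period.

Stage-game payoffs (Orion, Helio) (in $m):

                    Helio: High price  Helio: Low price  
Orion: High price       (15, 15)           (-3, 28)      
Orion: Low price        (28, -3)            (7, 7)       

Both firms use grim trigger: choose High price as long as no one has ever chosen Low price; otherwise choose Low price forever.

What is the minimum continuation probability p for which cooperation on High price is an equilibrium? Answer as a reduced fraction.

52/63

Expected continuation weight on next period's payoff is β·p = 3/4·p, which plays the role of the discount factor.
Cooperation requires 3/4·p ≥ (28−15)/(28−7) = 13/21, hence p ≥ 52/63.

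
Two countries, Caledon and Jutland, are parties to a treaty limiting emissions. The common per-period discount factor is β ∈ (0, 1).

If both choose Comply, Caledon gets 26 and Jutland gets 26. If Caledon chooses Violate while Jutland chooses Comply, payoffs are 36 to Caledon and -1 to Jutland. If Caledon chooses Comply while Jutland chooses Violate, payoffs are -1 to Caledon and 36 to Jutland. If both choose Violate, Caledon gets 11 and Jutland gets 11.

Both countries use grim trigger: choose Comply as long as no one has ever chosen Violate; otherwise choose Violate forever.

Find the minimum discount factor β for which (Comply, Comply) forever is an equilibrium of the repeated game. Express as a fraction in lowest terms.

2/5

Cooperation forever yields 26 each period: 26/(1−β).
Deviating yields 36 once, then 11 forever: 36 + 11β/(1−β).
No profitable deviation requires 26/(1−β) ≥ 36 + 11β/(1−β).
Multiplying by (1−β): 26 ≥ 36(1−β) + 11β = 36 − 25β.
So 25β ≥ 10, i.e. β ≥ 10/25 = 2/5.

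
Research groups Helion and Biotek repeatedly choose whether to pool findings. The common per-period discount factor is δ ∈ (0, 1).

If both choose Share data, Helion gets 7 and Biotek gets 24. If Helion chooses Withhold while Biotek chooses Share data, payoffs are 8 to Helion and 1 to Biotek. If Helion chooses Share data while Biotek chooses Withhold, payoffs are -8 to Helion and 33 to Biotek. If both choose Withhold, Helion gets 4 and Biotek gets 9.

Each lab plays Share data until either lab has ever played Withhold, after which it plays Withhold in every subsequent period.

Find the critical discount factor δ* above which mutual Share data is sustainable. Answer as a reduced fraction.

3/8

For Helion: deviation gain 8−7 = 1, per-period punishment loss 7−4 = 3. IC gives δ ≥ 1/4.
For Biotek: gain 9, loss 15 per period, so δ ≥ 9/24 = 3/8.
The tighter constraint is Biotek's, so cooperation needs δ ≥ 3/8.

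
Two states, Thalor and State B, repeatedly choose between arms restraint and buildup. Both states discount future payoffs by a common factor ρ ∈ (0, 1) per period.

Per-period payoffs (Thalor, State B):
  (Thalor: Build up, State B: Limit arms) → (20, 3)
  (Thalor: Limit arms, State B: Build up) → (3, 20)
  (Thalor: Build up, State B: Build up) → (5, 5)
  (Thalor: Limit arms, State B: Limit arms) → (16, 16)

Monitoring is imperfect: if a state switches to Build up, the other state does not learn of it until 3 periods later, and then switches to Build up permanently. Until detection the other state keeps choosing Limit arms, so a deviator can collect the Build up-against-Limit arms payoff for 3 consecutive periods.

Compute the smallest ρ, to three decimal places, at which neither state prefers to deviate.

Deviating for the 3 undetected periods gains 20−16 = 4 per period over cooperation, then loses 16−5 = 11 per period forever once punishment starts.
Gain: 4(1 + ρ + … + ρ^2); loss: 11·ρ^3/(1−ρ).
No profitable deviation ⇔ 4(1−ρ^3) ≤ 11·ρ^3, i.e. ρ^3 ≥ 4/(4+11) = 4/15.
Hence ρ ≥ (4/15)^(1/3) ≈ 0.644.

0.644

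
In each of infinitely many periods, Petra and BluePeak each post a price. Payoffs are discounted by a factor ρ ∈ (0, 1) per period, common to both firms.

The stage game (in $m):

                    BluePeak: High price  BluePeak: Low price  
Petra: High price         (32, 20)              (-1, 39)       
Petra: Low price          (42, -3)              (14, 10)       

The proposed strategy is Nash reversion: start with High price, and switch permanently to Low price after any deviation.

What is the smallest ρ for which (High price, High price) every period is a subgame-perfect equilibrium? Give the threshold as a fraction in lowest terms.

For Petra: deviation gain 42−32 = 10, per-period punishment loss 32−14 = 18. IC gives ρ ≥ 10/28 = 5/14.
For BluePeak: gain 19, loss 10 per period, so ρ ≥ 19/29.
The tighter constraint is BluePeak's, so cooperation needs ρ ≥ 19/29.

19/29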